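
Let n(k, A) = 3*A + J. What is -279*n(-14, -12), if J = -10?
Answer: 12834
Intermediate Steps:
n(k, A) = -10 + 3*A (n(k, A) = 3*A - 10 = -10 + 3*A)
-279*n(-14, -12) = -279*(-10 + 3*(-12)) = -279*(-10 - 36) = -279*(-46) = 12834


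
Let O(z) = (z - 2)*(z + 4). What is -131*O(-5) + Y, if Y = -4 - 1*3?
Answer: -924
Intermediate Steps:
O(z) = (-2 + z)*(4 + z)
Y = -7 (Y = -4 - 3 = -7)
-131*O(-5) + Y = -131*(-8 + (-5)**2 + 2*(-5)) - 7 = -131*(-8 + 25 - 10) - 7 = -131*7 - 7 = -917 - 7 = -924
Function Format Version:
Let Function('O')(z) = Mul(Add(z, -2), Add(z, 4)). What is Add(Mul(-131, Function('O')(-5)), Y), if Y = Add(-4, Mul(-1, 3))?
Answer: -924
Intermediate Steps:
Function('O')(z) = Mul(Add(-2, z), Add(4, z))
Y = -7 (Y = Add(-4, -3) = -7)
Add(Mul(-131, Function('O')(-5)), Y) = Add(Mul(-131, Add(-8, Pow(-5, 2), Mul(2, -5))), -7) = Add(Mul(-131, Add(-8, 25, -10)), -7) = Add(Mul(-131, 7), -7) = Add(-917, -7) = -924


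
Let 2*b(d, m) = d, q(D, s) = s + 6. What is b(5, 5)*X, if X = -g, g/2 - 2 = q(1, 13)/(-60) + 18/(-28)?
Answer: -437/84 ≈ -5.2024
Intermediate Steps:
q(D, s) = 6 + s
b(d, m) = d/2
g = 437/210 (g = 4 + 2*((6 + 13)/(-60) + 18/(-28)) = 4 + 2*(19*(-1/60) + 18*(-1/28)) = 4 + 2*(-19/60 - 9/14) = 4 + 2*(-403/420) = 4 - 403/210 = 437/210 ≈ 2.0810)
X = -437/210 (X = -1*437/210 = -437/210 ≈ -2.0810)
b(5, 5)*X = ((½)*5)*(-437/210) = (5/2)*(-437/210) = -437/84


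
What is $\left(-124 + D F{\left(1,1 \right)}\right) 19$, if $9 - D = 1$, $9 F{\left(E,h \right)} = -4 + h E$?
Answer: $- \frac{7220}{3} \approx -2406.7$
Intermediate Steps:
$F{\left(E,h \right)} = - \frac{4}{9} + \frac{E h}{9}$ ($F{\left(E,h \right)} = \frac{-4 + h E}{9} = \frac{-4 + E h}{9} = - \frac{4}{9} + \frac{E h}{9}$)
$D = 8$ ($D = 9 - 1 = 8$)
$\left(-124 + D F{\left(1,1 \right)}\right) 19 = \left(-124 + 8 \left(- \frac{4}{9} + \frac{1}{9} \cdot 1 \cdot 1\right)\right) 19 = \left(-124 + 8 \left(- \frac{4}{9} + \frac{1}{9}\right)\right) 19 = \left(-124 + 8 \left(- \frac{1}{3}\right)\right) 19 = \left(-124 - \frac{8}{3}\right) 19 = \left(- \frac{380}{3}\right) 19 = - \frac{7220}{3}$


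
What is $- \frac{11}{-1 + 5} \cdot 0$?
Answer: $0$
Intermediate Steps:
$- \frac{11}{-1 + 5} \cdot 0 = - \frac{11}{4} \cdot 0 = \left(-11\right) \frac{1}{4} \cdot 0 = \left(- \frac{11}{4}\right) 0 = 0$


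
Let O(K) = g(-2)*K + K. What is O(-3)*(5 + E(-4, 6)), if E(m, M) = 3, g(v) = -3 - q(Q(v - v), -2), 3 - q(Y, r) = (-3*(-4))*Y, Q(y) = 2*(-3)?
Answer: 1848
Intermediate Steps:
Q(y) = -6
q(Y, r) = 3 - 12*Y (q(Y, r) = 3 - (-3*(-4))*Y = 3 - 12*Y)
g(v) = -78 (g(v) = -3 - (3 - 12*(-6)) = -3 - (3 + 72) = -3 - 1*75 = -3 - 75 = -78)
O(K) = -77*K (O(K) = -78*K + K = -77*K)
O(-3)*(5 + E(-4, 6)) = (-77*(-3))*(5 + 3) = 231*8 = 1848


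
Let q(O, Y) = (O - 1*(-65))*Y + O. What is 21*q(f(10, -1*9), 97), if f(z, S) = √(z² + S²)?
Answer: 132405 + 2058*√181 ≈ 1.6009e+5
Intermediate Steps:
f(z, S) = √(S² + z²)
q(O, Y) = O + Y*(65 + O) (q(O, Y) = (O + 65)*Y + O = (65 + O)*Y + O = Y*(65 + O) + O = O + Y*(65 + O))
21*q(f(10, -1*9), 97) = 21*(√((-1*9)² + 10²) + 65*97 + √((-1*9)² + 10²)*97) = 21*(√((-9)² + 100) + 6305 + √((-9)² + 100)*97) = 21*(√(81 + 100) + 6305 + √(81 + 100)*97) = 21*(√181 + 6305 + √181*97) = 21*(√181 + 6305 + 97*√181) = 21*(6305 + 98*√181) = 132405 + 2058*√181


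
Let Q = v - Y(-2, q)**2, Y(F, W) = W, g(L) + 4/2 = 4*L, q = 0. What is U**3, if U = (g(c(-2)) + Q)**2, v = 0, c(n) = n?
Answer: 1000000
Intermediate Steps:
g(L) = -2 + 4*L
Q = 0 (Q = 0 - 1*0**2 = 0 - 1*0 = 0 + 0 = 0)
U = 100 (U = ((-2 + 4*(-2)) + 0)**2 = ((-2 - 8) + 0)**2 = (-10 + 0)**2 = (-10)**2 = 100)
U**3 = 100**3 = 1000000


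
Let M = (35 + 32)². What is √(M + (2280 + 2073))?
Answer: √8842 ≈ 94.032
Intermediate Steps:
M = 4489 (M = 67² = 4489)
√(M + (2280 + 2073)) = √(4489 + (2280 + 2073)) = √(4489 + 4353) = √8842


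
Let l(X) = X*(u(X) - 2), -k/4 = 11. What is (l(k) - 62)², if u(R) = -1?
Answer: 4900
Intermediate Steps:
k = -44 (k = -4*11 = -44)
l(X) = -3*X (l(X) = X*(-1 - 2) = X*(-3) = -3*X)
(l(k) - 62)² = (-3*(-44) - 62)² = (132 - 62)² = 70² = 4900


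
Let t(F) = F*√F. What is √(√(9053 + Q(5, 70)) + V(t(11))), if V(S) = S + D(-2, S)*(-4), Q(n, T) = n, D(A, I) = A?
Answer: √(8 + √9058 + 11*√11) ≈ 11.818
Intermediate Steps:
t(F) = F^(3/2)
V(S) = 8 + S (V(S) = S - 2*(-4) = S + 8 = 8 + S)
√(√(9053 + Q(5, 70)) + V(t(11))) = √(√(9053 + 5) + (8 + 11^(3/2))) = √(√9058 + (8 + 11*√11)) = √(8 + √9058 + 11*√11)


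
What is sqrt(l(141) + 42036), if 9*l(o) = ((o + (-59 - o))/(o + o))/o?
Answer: sqrt(30085837658)/846 ≈ 205.03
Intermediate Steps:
l(o) = -59/(18*o**2) (l(o) = (((o + (-59 - o))/(o + o))/o)/9 = ((-59*1/(2*o))/o)/9 = ((-59/(2*o))/o)/9 = (-59/(2*o**2))/9 = -59/(18*o**2))
sqrt(l(141) + 42036) = sqrt(-59/18/141**2 + 42036) = sqrt(-59/18*1/19881 + 42036) = sqrt(-59/357858 + 42036) = sqrt(15042918829/357858) = sqrt(30085837658)/846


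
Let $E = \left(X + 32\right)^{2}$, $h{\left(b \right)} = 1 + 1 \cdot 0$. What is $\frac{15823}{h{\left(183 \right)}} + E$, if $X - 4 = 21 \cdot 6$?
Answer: $42067$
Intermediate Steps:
$h{\left(b \right)} = 1$ ($h{\left(b \right)} = 1 + 0 = 1$)
$X = 130$ ($X = 4 + 21 \cdot 6 = 4 + 126 = 130$)
$E = 26244$ ($E = \left(130 + 32\right)^{2} = 162^{2} = 26244$)
$\frac{15823}{h{\left(183 \right)}} + E = \frac{15823}{1} + 26244 = 15823 \cdot 1 + 26244 = 15823 + 26244 = 42067$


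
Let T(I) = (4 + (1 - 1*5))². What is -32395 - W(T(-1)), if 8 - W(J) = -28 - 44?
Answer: -32475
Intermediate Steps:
T(I) = 0 (T(I) = (4 + (1 - 5))² = (4 - 4)² = 0² = 0)
W(J) = 80 (W(J) = 8 - (-28 - 44) = 8 - 1*(-72) = 8 + 72 = 80)
-32395 - W(T(-1)) = -32395 - 1*80 = -32395 - 80 = -32475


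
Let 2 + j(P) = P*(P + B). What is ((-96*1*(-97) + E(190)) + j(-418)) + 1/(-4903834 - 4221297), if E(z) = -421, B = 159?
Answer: 1069018221780/9125131 ≈ 1.1715e+5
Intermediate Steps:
j(P) = -2 + P*(159 + P) (j(P) = -2 + P*(P + 159) = -2 + P*(159 + P))
((-96*1*(-97) + E(190)) + j(-418)) + 1/(-4903834 - 4221297) = ((-96*1*(-97) - 421) + (-2 + (-418)² + 159*(-418))) + 1/(-4903834 - 4221297) = ((-96*(-97) - 421) + (-2 + 174724 - 66462)) + 1/(-9125131) = ((9312 - 421) + 108260) - 1/9125131 = (8891 + 108260) - 1/9125131 = 117151 - 1/9125131 = 1069018221780/9125131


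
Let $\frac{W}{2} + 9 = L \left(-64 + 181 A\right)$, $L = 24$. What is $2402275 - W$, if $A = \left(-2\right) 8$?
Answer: $2544373$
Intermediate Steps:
$A = -16$
$W = -142098$ ($W = -18 + 2 \cdot 24 \left(-64 + 181 \left(-16\right)\right) = -18 + 2 \cdot 24 \left(-64 - 2896\right) = -18 + 2 \cdot 24 \left(-2960\right) = -18 + 2 \left(-71040\right) = -18 - 142080 = -142098$)
$2402275 - W = 2402275 - -142098 = 2402275 + 142098 = 2544373$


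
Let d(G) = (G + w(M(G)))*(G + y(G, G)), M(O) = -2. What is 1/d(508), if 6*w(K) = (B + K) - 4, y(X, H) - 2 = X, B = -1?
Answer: 3/1547869 ≈ 1.9381e-6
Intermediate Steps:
y(X, H) = 2 + X
w(K) = -5/6 + K/6 (w(K) = ((-1 + K) - 4)/6 = (-5 + K)/6 = -5/6 + K/6)
d(G) = (2 + 2*G)*(-7/6 + G) (d(G) = (G + (-5/6 + (1/6)*(-2)))*(G + (2 + G)) = (G + (-5/6 - 1/3))*(2 + 2*G) = (G - 7/6)*(2 + 2*G) = (-7/6 + G)*(2 + 2*G) = (2 + 2*G)*(-7/6 + G))
1/d(508) = 1/(-7/3 + 2*508**2 - 1/3*508) = 1/(-7/3 + 2*258064 - 508/3) = 1/(-7/3 + 516128 - 508/3) = 1/(1547869/3) = 3/1547869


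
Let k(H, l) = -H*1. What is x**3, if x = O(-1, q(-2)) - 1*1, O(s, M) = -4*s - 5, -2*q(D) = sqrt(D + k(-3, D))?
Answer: -8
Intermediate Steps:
k(H, l) = -H
q(D) = -sqrt(3 + D)/2 (q(D) = -sqrt(D - 1*(-3))/2 = -sqrt(D + 3)/2 = -sqrt(3 + D)/2)
O(s, M) = -5 - 4*s
x = -2 (x = (-5 - 4*(-1)) - 1*1 = (-5 + 4) - 1 = -1 - 1 = -2)
x**3 = (-2)**3 = -8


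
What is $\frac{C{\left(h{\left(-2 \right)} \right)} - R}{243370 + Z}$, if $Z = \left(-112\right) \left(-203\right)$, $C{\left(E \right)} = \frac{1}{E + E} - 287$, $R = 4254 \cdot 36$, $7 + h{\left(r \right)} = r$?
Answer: $- \frac{2761759}{4789908} \approx -0.57658$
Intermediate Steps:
$h{\left(r \right)} = -7 + r$
$R = 153144$
$C{\left(E \right)} = -287 + \frac{1}{2 E}$ ($C{\left(E \right)} = \frac{1}{2 E} - 287 = -287 + \frac{1}{2 E}$)
$Z = 22736$
$\frac{C{\left(h{\left(-2 \right)} \right)} - R}{243370 + Z} = \frac{\left(-287 + \frac{1}{2 \left(-7 - 2\right)}\right) - 153144}{243370 + 22736} = \frac{\left(-287 + \frac{1}{2 \left(-9\right)}\right) - 153144}{266106} = \left(\left(-287 + \frac{1}{2} \left(- \frac{1}{9}\right)\right) - 153144\right) \frac{1}{266106} = \left(\left(-287 - \frac{1}{18}\right) - 153144\right) \frac{1}{266106} = \left(- \frac{5167}{18} - 153144\right) \frac{1}{266106} = \left(- \frac{2761759}{18}\right) \frac{1}{266106} = - \frac{2761759}{4789908}$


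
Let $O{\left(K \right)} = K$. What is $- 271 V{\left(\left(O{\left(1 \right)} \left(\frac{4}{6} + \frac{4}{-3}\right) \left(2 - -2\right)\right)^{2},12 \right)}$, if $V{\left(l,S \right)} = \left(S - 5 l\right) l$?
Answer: $\frac{3676928}{81} \approx 45394.0$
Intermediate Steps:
$V{\left(l,S \right)} = l \left(S - 5 l\right)$
$- 271 V{\left(\left(O{\left(1 \right)} \left(\frac{4}{6} + \frac{4}{-3}\right) \left(2 - -2\right)\right)^{2},12 \right)} = - 271 \left(1 \left(\frac{4}{6} + \frac{4}{-3}\right) \left(2 - -2\right)\right)^{2} \left(12 - 5 \left(1 \left(\frac{4}{6} + \frac{4}{-3}\right) \left(2 - -2\right)\right)^{2}\right) = - 271 \left(1 \left(4 \cdot \frac{1}{6} + 4 \left(- \frac{1}{3}\right)\right) \left(2 + 2\right)\right)^{2} \left(12 - 5 \left(1 \left(4 \cdot \frac{1}{6} + 4 \left(- \frac{1}{3}\right)\right) \left(2 + 2\right)\right)^{2}\right) = - 271 \left(1 \left(\frac{2}{3} - \frac{4}{3}\right) 4\right)^{2} \left(12 - 5 \left(1 \left(\frac{2}{3} - \frac{4}{3}\right) 4\right)^{2}\right) = - 271 \left(1 \left(- \frac{2}{3}\right) 4\right)^{2} \left(12 - 5 \left(1 \left(- \frac{2}{3}\right) 4\right)^{2}\right) = - 271 \left(\left(- \frac{2}{3}\right) 4\right)^{2} \left(12 - 5 \left(\left(- \frac{2}{3}\right) 4\right)^{2}\right) = - 271 \left(- \frac{8}{3}\right)^{2} \left(12 - 5 \left(- \frac{8}{3}\right)^{2}\right) = - 271 \frac{64 \left(12 - \frac{320}{9}\right)}{9} = - 271 \cdot \frac{64}{9} \left(- \frac{212}{9}\right) = \left(-271\right) \left(- \frac{13568}{81}\right) = \frac{3676928}{81}$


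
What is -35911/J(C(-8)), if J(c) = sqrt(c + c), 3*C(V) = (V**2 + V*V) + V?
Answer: -35911*sqrt(5)/20 ≈ -4015.0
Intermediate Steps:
C(V) = V/3 + 2*V**2/3 (C(V) = ((V**2 + V*V) + V)/3 = ((V**2 + V**2) + V)/3 = (2*V**2 + V)/3 = (V + 2*V**2)/3 = V/3 + 2*V**2/3)
J(c) = sqrt(2)*sqrt(c) (J(c) = sqrt(2*c) = sqrt(2)*sqrt(c))
-35911/J(C(-8)) = -35911*sqrt(5)/20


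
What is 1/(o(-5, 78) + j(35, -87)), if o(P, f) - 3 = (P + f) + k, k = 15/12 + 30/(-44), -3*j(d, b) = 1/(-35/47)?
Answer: 4620/355813 ≈ 0.012984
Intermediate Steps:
j(d, b) = 47/105 (j(d, b) = -1/(3*((-35/47))) = -1/(3*((-35*1/47))) = -1/(3*(-35/47)) = -1/3*(-47/35) = 47/105)
k = 25/44 (k = 15*(1/12) + 30*(-1/44) = 5/4 - 15/22 = 25/44 ≈ 0.56818)
o(P, f) = 157/44 + P + f (o(P, f) = 3 + ((P + f) + 25/44) = 3 + (25/44 + P + f) = 157/44 + P + f)
1/(o(-5, 78) + j(35, -87)) = 1/((157/44 - 5 + 78) + 47/105) = 1/(3369/44 + 47/105) = 1/(355813/4620) = 4620/355813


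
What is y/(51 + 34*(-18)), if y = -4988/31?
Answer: 4988/17391 ≈ 0.28682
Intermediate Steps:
y = -4988/31 ≈ -160.90
y/(51 + 34*(-18)) = -4988/(31*(51 + 34*(-18))) = -4988/(31*(51 - 612)) = -4988/31/(-561) = -4988/31*(-1/561) = 4988/17391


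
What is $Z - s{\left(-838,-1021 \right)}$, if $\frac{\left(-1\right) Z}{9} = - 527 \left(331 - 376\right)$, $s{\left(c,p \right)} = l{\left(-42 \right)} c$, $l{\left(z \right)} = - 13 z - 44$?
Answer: $207241$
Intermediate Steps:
$l{\left(z \right)} = -44 - 13 z$
$s{\left(c,p \right)} = 502 c$ ($s{\left(c,p \right)} = \left(-44 - -546\right) c = \left(-44 + 546\right) c = 502 c$)
$Z = -213435$ ($Z = - 9 \left(- 527 \left(331 - 376\right)\right) = - 9 \left(\left(-527\right) \left(-45\right)\right) = \left(-9\right) 23715 = -213435$)
$Z - s{\left(-838,-1021 \right)} = -213435 - 502 \left(-838\right) = -213435 - -420676 = -213435 + 420676 = 207241$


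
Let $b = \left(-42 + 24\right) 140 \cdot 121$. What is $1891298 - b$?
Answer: $2196218$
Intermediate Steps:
$b = -304920$ ($b = \left(-18\right) 140 \cdot 121 = \left(-2520\right) 121 = -304920$)
$1891298 - b = 1891298 - -304920 = 1891298 + 304920 = 2196218$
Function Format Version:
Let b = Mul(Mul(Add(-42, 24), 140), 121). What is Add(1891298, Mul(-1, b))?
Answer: 2196218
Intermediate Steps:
b = -304920 (b = Mul(Mul(-18, 140), 121) = Mul(-2520, 121) = -304920)
Add(1891298, Mul(-1, b)) = Add(1891298, Mul(-1, -304920)) = Add(1891298, 304920) = 2196218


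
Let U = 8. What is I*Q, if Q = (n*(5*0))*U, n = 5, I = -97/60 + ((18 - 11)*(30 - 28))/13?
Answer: 0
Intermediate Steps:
I = -421/780 (I = -97*1/60 + (7*2)*(1/13) = -97/60 + 14*(1/13) = -97/60 + 14/13 = -421/780 ≈ -0.53974)
Q = 0 (Q = (5*(5*0))*8 = (5*0)*8 = 0*8 = 0)
I*Q = -421/780*0 = 0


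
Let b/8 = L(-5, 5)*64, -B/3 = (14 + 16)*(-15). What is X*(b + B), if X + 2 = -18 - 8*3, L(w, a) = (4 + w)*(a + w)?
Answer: -59400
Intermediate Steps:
X = -44 (X = -2 + (-18 - 8*3) = -2 + (-18 - 24) = -2 - 42 = -44)
B = 1350 (B = -3*(14 + 16)*(-15) = -90*(-15) = -3*(-450) = 1350)
b = 0 (b = 8*(((-5)**2 + 4*5 + 4*(-5) + 5*(-5))*64) = 8*((25 + 20 - 20 - 25)*64) = 8*(0*64) = 8*0 = 0)
X*(b + B) = -44*(0 + 1350) = -44*1350 = -59400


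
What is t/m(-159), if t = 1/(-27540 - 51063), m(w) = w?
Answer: 1/12497877 ≈ 8.0014e-8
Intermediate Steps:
t = -1/78603 (t = 1/(-78603) = -1/78603 ≈ -1.2722e-5)
t/m(-159) = -1/78603/(-159) = -1/78603*(-1/159) = 1/12497877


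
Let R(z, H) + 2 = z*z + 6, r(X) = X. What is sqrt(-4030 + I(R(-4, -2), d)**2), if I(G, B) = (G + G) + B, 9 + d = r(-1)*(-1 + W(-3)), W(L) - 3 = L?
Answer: 3*I*sqrt(334) ≈ 54.827*I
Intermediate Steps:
W(L) = 3 + L
R(z, H) = 4 + z**2 (R(z, H) = -2 + (z*z + 6) = -2 + (z**2 + 6) = -2 + (6 + z**2) = 4 + z**2)
d = -8 (d = -9 - (-1 + (3 - 3)) = -9 - (-1 + 0) = -9 - 1*(-1) = -9 + 1 = -8)
I(G, B) = B + 2*G (I(G, B) = 2*G + B = B + 2*G)
sqrt(-4030 + I(R(-4, -2), d)**2) = sqrt(-4030 + (-8 + 2*(4 + (-4)**2))**2) = sqrt(-4030 + (-8 + 2*(4 + 16))**2) = sqrt(-4030 + (-8 + 2*20)**2) = sqrt(-4030 + (-8 + 40)**2) = sqrt(-4030 + 32**2) = sqrt(-4030 + 1024) = sqrt(-3006) = 3*I*sqrt(334)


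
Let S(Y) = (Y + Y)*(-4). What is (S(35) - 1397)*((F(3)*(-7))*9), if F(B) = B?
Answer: 316953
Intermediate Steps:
S(Y) = -8*Y (S(Y) = (2*Y)*(-4) = -8*Y)
(S(35) - 1397)*((F(3)*(-7))*9) = (-8*35 - 1397)*((3*(-7))*9) = (-280 - 1397)*(-21*9) = -1677*(-189) = 316953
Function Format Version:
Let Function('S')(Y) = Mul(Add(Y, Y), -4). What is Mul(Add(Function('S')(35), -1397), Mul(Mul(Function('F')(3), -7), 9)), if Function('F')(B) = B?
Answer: 316953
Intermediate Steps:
Function('S')(Y) = Mul(-8, Y) (Function('S')(Y) = Mul(Mul(2, Y), -4) = Mul(-8, Y))
Mul(Add(Function('S')(35), -1397), Mul(Mul(Function('F')(3), -7), 9)) = Mul(Add(Mul(-8, 35), -1397), Mul(Mul(3, -7), 9)) = Mul(Add(-280, -1397), Mul(-21, 9)) = Mul(-1677, -189) = 316953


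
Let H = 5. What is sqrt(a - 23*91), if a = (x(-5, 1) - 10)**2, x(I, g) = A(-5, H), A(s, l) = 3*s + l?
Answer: I*sqrt(1693) ≈ 41.146*I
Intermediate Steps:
A(s, l) = l + 3*s
x(I, g) = -10 (x(I, g) = 5 + 3*(-5) = 5 - 15 = -10)
a = 400 (a = (-10 - 10)**2 = (-20)**2 = 400)
sqrt(a - 23*91) = sqrt(400 - 23*91) = sqrt(400 - 2093) = sqrt(-1693) = I*sqrt(1693)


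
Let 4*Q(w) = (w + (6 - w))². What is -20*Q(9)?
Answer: -180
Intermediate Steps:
Q(w) = 9 (Q(w) = (w + (6 - w))²/4 = (¼)*6² = (¼)*36 = 9)
-20*Q(9) = -20*9 = -180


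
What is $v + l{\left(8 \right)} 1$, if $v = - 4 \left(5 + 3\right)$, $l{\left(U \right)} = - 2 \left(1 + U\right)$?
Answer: $-50$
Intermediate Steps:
$l{\left(U \right)} = -2 - 2 U$
$v = -32$ ($v = \left(-4\right) 8 = -32$)
$v + l{\left(8 \right)} 1 = -32 + \left(-2 - 16\right) 1 = -32 - 18 = -50$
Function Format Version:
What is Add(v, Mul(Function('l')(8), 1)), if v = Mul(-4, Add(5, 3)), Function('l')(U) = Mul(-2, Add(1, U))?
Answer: -50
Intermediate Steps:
Function('l')(U) = Add(-2, Mul(-2, U))
v = -32 (v = Mul(-4, 8) = -32)
Add(v, Mul(Function('l')(8), 1)) = Add(-32, Mul(Add(-2, Mul(-2, 8)), 1)) = Add(-32, Mul(Add(-2, -16), 1)) = Add(-32, Mul(-18, 1)) = Add(-32, -18) = -50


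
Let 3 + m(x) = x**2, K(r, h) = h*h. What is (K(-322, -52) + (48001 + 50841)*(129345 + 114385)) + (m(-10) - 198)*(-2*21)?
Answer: 24090767606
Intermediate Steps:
K(r, h) = h**2
m(x) = -3 + x**2
(K(-322, -52) + (48001 + 50841)*(129345 + 114385)) + (m(-10) - 198)*(-2*21) = ((-52)**2 + (48001 + 50841)*(129345 + 114385)) + ((-3 + (-10)**2) - 198)*(-2*21) = (2704 + 98842*243730) + ((-3 + 100) - 198)*(-42) = (2704 + 24090760660) + (97 - 198)*(-42) = 24090763364 - 101*(-42) = 24090763364 + 4242 = 24090767606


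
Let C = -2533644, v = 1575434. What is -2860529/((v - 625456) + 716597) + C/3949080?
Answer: -258649426877/109690633350 ≈ -2.3580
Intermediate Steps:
-2860529/((v - 625456) + 716597) + C/3949080 = -2860529/((1575434 - 625456) + 716597) - 2533644/3949080 = -2860529/(949978 + 716597) - 2533644*1/3949080 = -2860529/1666575 - 211137/329090 = -258649426877/109690633350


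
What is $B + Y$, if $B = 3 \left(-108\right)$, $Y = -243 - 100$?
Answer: $-667$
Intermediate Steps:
$Y = -343$ ($Y = -243 - 100 = -343$)
$B = -324$
$B + Y = -324 - 343 = -667$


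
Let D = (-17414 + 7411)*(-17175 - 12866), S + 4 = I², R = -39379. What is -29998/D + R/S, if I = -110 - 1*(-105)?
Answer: -1690484996225/901500369 ≈ -1875.2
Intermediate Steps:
I = -5 (I = -110 + 105 = -5)
S = 21 (S = -4 + (-5)² = -4 + 25 = 21)
D = 300500123 (D = -10003*(-30041) = 300500123)
-29998/D + R/S = -29998/300500123 - 39379/21 = -1690484996225/901500369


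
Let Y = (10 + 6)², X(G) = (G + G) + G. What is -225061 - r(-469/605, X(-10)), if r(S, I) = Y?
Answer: -225317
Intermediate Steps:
X(G) = 3*G (X(G) = 2*G + G = 3*G)
Y = 256 (Y = 16² = 256)
r(S, I) = 256
-225061 - r(-469/605, X(-10)) = -225061 - 1*256 = -225061 - 256 = -225317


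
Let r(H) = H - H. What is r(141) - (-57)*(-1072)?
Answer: -61104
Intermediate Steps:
r(H) = 0
r(141) - (-57)*(-1072) = 0 - (-57)*(-1072) = 0 - 1*61104 = 0 - 61104 = -61104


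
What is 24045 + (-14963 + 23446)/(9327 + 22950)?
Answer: 776108948/32277 ≈ 24045.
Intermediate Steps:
24045 + (-14963 + 23446)/(9327 + 22950) = 24045 + 8483/32277 = 776108948/32277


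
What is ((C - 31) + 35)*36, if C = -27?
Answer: -828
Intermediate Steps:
((C - 31) + 35)*36 = ((-27 - 31) + 35)*36 = (-58 + 35)*36 = -23*36 = -828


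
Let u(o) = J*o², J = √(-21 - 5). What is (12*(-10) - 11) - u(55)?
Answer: -131 - 3025*I*√26 ≈ -131.0 - 15425.0*I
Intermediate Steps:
J = I*√26 (J = √(-26) = I*√26 ≈ 5.099*I)
u(o) = I*√26*o² (u(o) = (I*√26)*o² = I*√26*o²)
(12*(-10) - 11) - u(55) = (12*(-10) - 11) - I*√26*55² = (-120 - 11) - I*√26*3025 = -131 - 3025*I*√26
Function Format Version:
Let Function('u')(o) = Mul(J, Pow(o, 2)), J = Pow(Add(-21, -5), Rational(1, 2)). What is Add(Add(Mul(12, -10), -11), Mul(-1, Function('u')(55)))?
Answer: Add(-131, Mul(-3025, I, Pow(26, Rational(1, 2)))) ≈ Add(-131.00, Mul(-15425., I))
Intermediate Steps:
J = Mul(I, Pow(26, Rational(1, 2))) (J = Pow(-26, Rational(1, 2)) = Mul(I, Pow(26, Rational(1, 2))) ≈ Mul(5.0990, I))
Function('u')(o) = Mul(I, Pow(26, Rational(1, 2)), Pow(o, 2)) (Function('u')(o) = Mul(Mul(I, Pow(26, Rational(1, 2))), Pow(o, 2)) = Mul(I, Pow(26, Rational(1, 2)), Pow(o, 2)))
Add(Add(Mul(12, -10), -11), Mul(-1, Function('u')(55))) = Add(Add(Mul(12, -10), -11), Mul(-1, Mul(I, Pow(26, Rational(1, 2)), Pow(55, 2)))) = Add(Add(-120, -11), Mul(-1, Mul(I, Pow(26, Rational(1, 2)), 3025))) = Add(-131, Mul(-1, Mul(3025, I, Pow(26, Rational(1, 2))))) = Add(-131, Mul(-3025, I, Pow(26, Rational(1, 2))))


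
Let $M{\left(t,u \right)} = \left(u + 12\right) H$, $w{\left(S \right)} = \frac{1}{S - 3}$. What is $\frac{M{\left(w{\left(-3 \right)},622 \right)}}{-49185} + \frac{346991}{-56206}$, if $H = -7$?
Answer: $- \frac{16817310107}{2764492110} \approx -6.0833$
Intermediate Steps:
$w{\left(S \right)} = \frac{1}{-3 + S}$
$M{\left(t,u \right)} = -84 - 7 u$ ($M{\left(t,u \right)} = \left(u + 12\right) \left(-7\right) = \left(12 + u\right) \left(-7\right) = -84 - 7 u$)
$\frac{M{\left(w{\left(-3 \right)},622 \right)}}{-49185} + \frac{346991}{-56206} = \frac{-84 - 4354}{-49185} + \frac{346991}{-56206} = \left(-84 - 4354\right) \left(- \frac{1}{49185}\right) + 346991 \left(- \frac{1}{56206}\right) = \left(-4438\right) \left(- \frac{1}{49185}\right) - \frac{346991}{56206} = \frac{4438}{49185} - \frac{346991}{56206} = - \frac{16817310107}{2764492110}$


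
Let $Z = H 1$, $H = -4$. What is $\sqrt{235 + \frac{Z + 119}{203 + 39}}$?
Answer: $\frac{\sqrt{113970}}{22} \approx 15.345$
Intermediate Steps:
$Z = -4$ ($Z = \left(-4\right) 1 = -4$)
$\sqrt{235 + \frac{Z + 119}{203 + 39}} = \sqrt{235 + \frac{-4 + 119}{203 + 39}} = \sqrt{235 + \frac{115}{242}} = \sqrt{\frac{56985}{242}} = \frac{\sqrt{113970}}{22}$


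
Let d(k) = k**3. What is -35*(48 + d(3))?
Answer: -2625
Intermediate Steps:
-35*(48 + d(3)) = -35*(48 + 3**3) = -35*(48 + 27) = -35*75 = -2625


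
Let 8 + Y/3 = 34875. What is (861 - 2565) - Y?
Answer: -106305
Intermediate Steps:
Y = 104601 (Y = -24 + 3*34875 = -24 + 104625 = 104601)
(861 - 2565) - Y = (861 - 2565) - 1*104601 = -1704 - 104601 = -106305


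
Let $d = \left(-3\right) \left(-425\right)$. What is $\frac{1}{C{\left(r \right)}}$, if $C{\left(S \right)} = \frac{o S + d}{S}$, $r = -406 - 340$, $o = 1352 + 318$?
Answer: $\frac{746}{1244545} \approx 0.00059942$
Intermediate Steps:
$o = 1670$
$d = 1275$
$r = -746$
$C{\left(S \right)} = \frac{1275 + 1670 S}{S}$ ($C{\left(S \right)} = \frac{1670 S + 1275}{S} = \frac{1275 + 1670 S}{S}$)
$\frac{1}{C{\left(r \right)}} = \frac{1}{1670 + \frac{1275}{-746}} = \frac{1}{1670 + 1275 \left(- \frac{1}{746}\right)} = \frac{1}{1670 - \frac{1275}{746}} = \frac{1}{\frac{1244545}{746}} = \frac{746}{1244545}$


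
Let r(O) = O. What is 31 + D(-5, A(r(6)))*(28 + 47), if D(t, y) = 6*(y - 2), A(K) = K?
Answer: 1831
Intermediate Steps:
D(t, y) = -12 + 6*y (D(t, y) = 6*(-2 + y) = -12 + 6*y)
31 + D(-5, A(r(6)))*(28 + 47) = 31 + (-12 + 6*6)*(28 + 47) = 31 + (-12 + 36)*75 = 31 + 24*75 = 31 + 1800 = 1831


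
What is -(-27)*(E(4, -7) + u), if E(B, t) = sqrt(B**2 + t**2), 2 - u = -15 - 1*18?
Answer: 945 + 27*sqrt(65) ≈ 1162.7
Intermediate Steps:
u = 35 (u = 2 - (-15 - 1*18) = 2 - (-15 - 18) = 2 - 1*(-33) = 2 + 33 = 35)
-(-27)*(E(4, -7) + u) = -(-27)*(sqrt(4**2 + (-7)**2) + 35) = -(-27)*(sqrt(16 + 49) + 35) = -(-27)*(sqrt(65) + 35) = -(-27)*(35 + sqrt(65)) = -(-945 - 27*sqrt(65)) = 945 + 27*sqrt(65)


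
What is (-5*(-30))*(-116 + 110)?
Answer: -900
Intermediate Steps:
(-5*(-30))*(-116 + 110) = 150*(-6) = -900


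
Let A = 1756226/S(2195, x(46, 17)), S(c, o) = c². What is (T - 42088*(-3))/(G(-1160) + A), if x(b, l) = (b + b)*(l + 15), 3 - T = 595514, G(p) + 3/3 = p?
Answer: 2260843777175/5591970799 ≈ 404.30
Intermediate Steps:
G(p) = -1 + p
T = -595511 (T = 3 - 1*595514 = 3 - 595514 = -595511)
x(b, l) = 2*b*(15 + l) (x(b, l) = (2*b)*(15 + l) = 2*b*(15 + l))
A = 1756226/4818025 (A = 1756226/(2195²) = 1756226/4818025 ≈ 0.36451)
(T - 42088*(-3))/(G(-1160) + A) = (-595511 - 42088*(-3))/((-1 - 1160) + 1756226/4818025) = (-595511 + 126264)/(-1161 + 1756226/4818025) = -469247/(-5591970799/4818025) = -469247*(-4818025/5591970799) = 2260843777175/5591970799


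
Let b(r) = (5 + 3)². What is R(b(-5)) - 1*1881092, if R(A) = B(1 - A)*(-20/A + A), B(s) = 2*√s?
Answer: -1881092 + 3057*I*√7/8 ≈ -1.8811e+6 + 1011.0*I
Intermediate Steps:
b(r) = 64 (b(r) = 8² = 64)
R(A) = 2*√(1 - A)*(A - 20/A) (R(A) = (2*√(1 - A))*(-20/A + A) = (2*√(1 - A))*(A - 20/A) = 2*√(1 - A)*(A - 20/A))
R(b(-5)) - 1*1881092 = 2*√(1 - 1*64)*(-20 + 64²)/64 - 1*1881092 = 2*(1/64)*√(1 - 64)*(-20 + 4096) - 1881092 = 2*(1/64)*√(-63)*4076 - 1881092 = 2*(1/64)*(3*I*√7)*4076 - 1881092 = 3057*I*√7/8 - 1881092 = -1881092 + 3057*I*√7/8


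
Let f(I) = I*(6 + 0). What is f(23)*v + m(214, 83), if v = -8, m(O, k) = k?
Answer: -1021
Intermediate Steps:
f(I) = 6*I (f(I) = I*6 = 6*I)
f(23)*v + m(214, 83) = (6*23)*(-8) + 83 = 138*(-8) + 83 = -1104 + 83 = -1021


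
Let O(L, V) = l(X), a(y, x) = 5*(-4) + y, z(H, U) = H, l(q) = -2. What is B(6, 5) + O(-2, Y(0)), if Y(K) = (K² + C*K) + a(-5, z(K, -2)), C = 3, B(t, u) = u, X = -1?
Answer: 3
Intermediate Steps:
a(y, x) = -20 + y
Y(K) = -25 + K² + 3*K (Y(K) = (K² + 3*K) + (-20 - 5) = (K² + 3*K) - 25 = -25 + K² + 3*K)
O(L, V) = -2
B(6, 5) + O(-2, Y(0)) = 5 - 2 = 3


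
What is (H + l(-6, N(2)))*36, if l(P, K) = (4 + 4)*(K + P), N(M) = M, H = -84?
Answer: -4176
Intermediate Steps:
l(P, K) = 8*K + 8*P (l(P, K) = 8*(K + P) = 8*K + 8*P)
(H + l(-6, N(2)))*36 = (-84 + (8*2 + 8*(-6)))*36 = (-84 + (16 - 48))*36 = (-84 - 32)*36 = -116*36 = -4176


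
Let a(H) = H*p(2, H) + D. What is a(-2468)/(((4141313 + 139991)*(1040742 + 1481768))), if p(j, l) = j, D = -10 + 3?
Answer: -4943/10799632153040 ≈ -4.5770e-10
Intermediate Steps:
D = -7
a(H) = -7 + 2*H (a(H) = H*2 - 7 = 2*H - 7 = -7 + 2*H)
a(-2468)/(((4141313 + 139991)*(1040742 + 1481768))) = (-7 + 2*(-2468))/(((4141313 + 139991)*(1040742 + 1481768))) = (-7 - 4936)/((4281304*2522510)) = -4943/10799632153040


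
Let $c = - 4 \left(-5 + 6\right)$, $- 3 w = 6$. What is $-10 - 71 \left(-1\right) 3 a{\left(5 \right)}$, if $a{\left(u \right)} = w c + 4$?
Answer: $2546$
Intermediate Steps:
$w = -2$ ($w = \left(- \frac{1}{3}\right) 6 = -2$)
$c = -4$ ($c = \left(-4\right) 1 = -4$)
$a{\left(u \right)} = 12$ ($a{\left(u \right)} = \left(-2\right) \left(-4\right) + 4 = 8 + 4 = 12$)
$-10 - 71 \left(-1\right) 3 a{\left(5 \right)} = -10 - 71 \left(-1\right) 3 \cdot 12 = -10 - 71 \left(\left(-3\right) 12\right) = -10 - -2556 = -10 + 2556 = 2546$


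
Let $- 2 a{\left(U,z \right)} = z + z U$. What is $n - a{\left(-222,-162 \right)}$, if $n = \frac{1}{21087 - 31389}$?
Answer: $\frac{184416101}{10302} \approx 17901.0$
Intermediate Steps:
$a{\left(U,z \right)} = - \frac{z}{2} - \frac{U z}{2}$ ($a{\left(U,z \right)} = - \frac{z + z U}{2} = - \frac{z + U z}{2} = - \frac{z}{2} - \frac{U z}{2}$)
$n = - \frac{1}{10302}$ ($n = \frac{1}{-10302} = - \frac{1}{10302} \approx -9.7068 \cdot 10^{-5}$)
$n - a{\left(-222,-162 \right)} = - \frac{1}{10302} - \left(- \frac{1}{2}\right) \left(-162\right) \left(1 - 222\right) = - \frac{1}{10302} - \left(- \frac{1}{2}\right) \left(-162\right) \left(-221\right) = - \frac{1}{10302} - -17901 = - \frac{1}{10302} + 17901 = \frac{184416101}{10302}$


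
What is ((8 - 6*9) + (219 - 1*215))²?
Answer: 1764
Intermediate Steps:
((8 - 6*9) + (219 - 1*215))² = ((8 - 54) + (219 - 215))² = (-46 + 4)² = (-42)² = 1764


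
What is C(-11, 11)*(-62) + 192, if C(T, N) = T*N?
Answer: 7694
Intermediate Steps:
C(T, N) = N*T
C(-11, 11)*(-62) + 192 = (11*(-11))*(-62) + 192 = -121*(-62) + 192 = 7502 + 192 = 7694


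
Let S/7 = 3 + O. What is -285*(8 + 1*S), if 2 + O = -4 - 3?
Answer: 9690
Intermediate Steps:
O = -9 (O = -2 + (-4 - 3) = -2 - 7 = -9)
S = -42 (S = 7*(3 - 9) = 7*(-6) = -42)
-285*(8 + 1*S) = -285*(8 + 1*(-42)) = -285*(8 - 42) = -285*(-34) = 9690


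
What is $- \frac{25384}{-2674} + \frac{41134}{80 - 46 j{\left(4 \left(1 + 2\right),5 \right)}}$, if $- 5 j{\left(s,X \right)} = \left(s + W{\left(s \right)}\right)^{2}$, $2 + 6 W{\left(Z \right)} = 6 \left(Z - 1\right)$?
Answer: $\frac{2610078739}{144599224} \approx 18.05$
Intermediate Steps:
$W{\left(Z \right)} = - \frac{4}{3} + Z$ ($W{\left(Z \right)} = - \frac{1}{3} + \frac{6 \left(Z - 1\right)}{6} = - \frac{1}{3} + \frac{6 \left(-1 + Z\right)}{6} = - \frac{1}{3} + \frac{-6 + 6 Z}{6} = - \frac{1}{3} + \left(-1 + Z\right) = - \frac{4}{3} + Z$)
$j{\left(s,X \right)} = - \frac{\left(- \frac{4}{3} + 2 s\right)^{2}}{5}$ ($j{\left(s,X \right)} = - \frac{\left(s + \left(- \frac{4}{3} + s\right)\right)^{2}}{5} = - \frac{\left(- \frac{4}{3} + 2 s\right)^{2}}{5}$)
$- \frac{25384}{-2674} + \frac{41134}{80 - 46 j{\left(4 \left(1 + 2\right),5 \right)}} = - \frac{25384}{-2674} + \frac{41134}{80 - 46 \left(- \frac{4 \left(-2 + 3 \cdot 4 \left(1 + 2\right)\right)^{2}}{45}\right)} = \left(-25384\right) \left(- \frac{1}{2674}\right) + \frac{41134}{80 - 46 \left(- \frac{4 \left(-2 + 3 \cdot 4 \cdot 3\right)^{2}}{45}\right)} = \frac{12692}{1337} + \frac{41134}{80 - 46 \left(- \frac{4 \left(-2 + 3 \cdot 12\right)^{2}}{45}\right)} = \frac{12692}{1337} + \frac{41134}{80 - 46 \left(- \frac{4 \left(-2 + 36\right)^{2}}{45}\right)} = \frac{12692}{1337} + \frac{41134}{80 - 46 \left(- \frac{4 \cdot 34^{2}}{45}\right)} = \frac{12692}{1337} + \frac{41134}{80 - 46 \left(\left(- \frac{4}{45}\right) 1156\right)} = \frac{12692}{1337} + \frac{41134}{80 - - \frac{212704}{45}} = \frac{12692}{1337} + \frac{41134}{80 + \frac{212704}{45}} = \frac{12692}{1337} + \frac{41134}{\frac{216304}{45}} = \frac{12692}{1337} + 41134 \cdot \frac{45}{216304} = \frac{12692}{1337} + \frac{925515}{108152} = \frac{2610078739}{144599224}$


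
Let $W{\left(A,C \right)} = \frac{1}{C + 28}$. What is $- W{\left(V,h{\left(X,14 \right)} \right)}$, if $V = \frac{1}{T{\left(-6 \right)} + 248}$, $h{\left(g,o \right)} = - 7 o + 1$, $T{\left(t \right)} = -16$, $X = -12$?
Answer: $\frac{1}{69} \approx 0.014493$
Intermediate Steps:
$h{\left(g,o \right)} = 1 - 7 o$
$V = \frac{1}{232}$ ($V = \frac{1}{-16 + 248} = \frac{1}{232} \approx 0.0043103$)
$W{\left(A,C \right)} = \frac{1}{28 + C}$
$- W{\left(V,h{\left(X,14 \right)} \right)} = - \frac{1}{28 + \left(1 - 98\right)} = - \frac{1}{28 - 97} = - \frac{1}{-69} = \left(-1\right) \left(- \frac{1}{69}\right) = \frac{1}{69}$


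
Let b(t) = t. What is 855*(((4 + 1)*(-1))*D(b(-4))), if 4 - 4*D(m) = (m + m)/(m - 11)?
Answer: -3705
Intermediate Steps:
D(m) = 1 - m/(2*(-11 + m)) (D(m) = 1 - (m + m)/(4*(m - 11)) = 1 - 2*m/(4*(-11 + m)) = 1 - m/(2*(-11 + m)))
855*(((4 + 1)*(-1))*D(b(-4))) = 855*(((4 + 1)*(-1))*((-22 - 4)/(2*(-11 - 4)))) = 855*((5*(-1))*((1/2)*(-26)/(-15))) = 855*(-5*(-1)*(-26)/(2*15)) = 855*(-5*13/15) = 855*(-13/3) = -3705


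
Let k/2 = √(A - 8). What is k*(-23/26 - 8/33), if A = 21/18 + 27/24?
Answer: -967*I*√822/5148 ≈ -5.3855*I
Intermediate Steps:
A = 55/24 (A = 21*(1/18) + 27*(1/24) = 7/6 + 9/8 = 55/24 ≈ 2.2917)
k = I*√822/6 (k = 2*√(55/24 - 8) = 2*√(-137/24) = 2*(I*√822/12) = I*√822/6 ≈ 4.7784*I)
k*(-23/26 - 8/33) = (I*√822/6)*(-23/26 - 8/33) = (I*√822/6)*(-967/858) = -967*I*√822/5148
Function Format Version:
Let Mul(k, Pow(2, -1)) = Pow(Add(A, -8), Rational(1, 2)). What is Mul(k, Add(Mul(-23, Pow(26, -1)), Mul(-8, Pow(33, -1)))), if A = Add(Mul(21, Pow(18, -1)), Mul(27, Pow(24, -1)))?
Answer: Mul(Rational(-967, 5148), I, Pow(822, Rational(1, 2))) ≈ Mul(-5.3855, I)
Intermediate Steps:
A = Rational(55, 24) (A = Add(Mul(21, Rational(1, 18)), Mul(27, Rational(1, 24))) = Add(Rational(7, 6), Rational(9, 8)) = Rational(55, 24) ≈ 2.2917)
k = Mul(Rational(1, 6), I, Pow(822, Rational(1, 2))) (k = Mul(2, Pow(Add(Rational(55, 24), -8), Rational(1, 2))) = Mul(2, Pow(Rational(-137, 24), Rational(1, 2))) = Mul(2, Mul(Rational(1, 12), I, Pow(822, Rational(1, 2)))) = Mul(Rational(1, 6), I, Pow(822, Rational(1, 2))) ≈ Mul(4.7784, I))
Mul(k, Add(Mul(-23, Pow(26, -1)), Mul(-8, Pow(33, -1)))) = Mul(Mul(Rational(1, 6), I, Pow(822, Rational(1, 2))), Add(Mul(-23, Pow(26, -1)), Mul(-8, Pow(33, -1)))) = Mul(Mul(Rational(1, 6), I, Pow(822, Rational(1, 2))), Add(Mul(-23, Rational(1, 26)), Mul(-8, Rational(1, 33)))) = Mul(Mul(Rational(1, 6), I, Pow(822, Rational(1, 2))), Add(Rational(-23, 26), Rational(-8, 33))) = Mul(Mul(Rational(1, 6), I, Pow(822, Rational(1, 2))), Rational(-967, 858)) = Mul(Rational(-967, 5148), I, Pow(822, Rational(1, 2)))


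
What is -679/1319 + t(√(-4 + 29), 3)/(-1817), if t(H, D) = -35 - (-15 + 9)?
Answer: -1195492/2396623 ≈ -0.49882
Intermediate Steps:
t(H, D) = -29 (t(H, D) = -35 - 1*(-6) = -35 + 6 = -29)
-679/1319 + t(√(-4 + 29), 3)/(-1817) = -679/1319 - 29/(-1817) = -679*1/1319 - 29*(-1/1817) = -679/1319 + 29/1817 = -1195492/2396623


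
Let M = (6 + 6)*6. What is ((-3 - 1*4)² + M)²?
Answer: 14641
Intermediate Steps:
M = 72 (M = 12*6 = 72)
((-3 - 1*4)² + M)² = ((-3 - 1*4)² + 72)² = ((-3 - 4)² + 72)² = ((-7)² + 72)² = (49 + 72)² = 121² = 14641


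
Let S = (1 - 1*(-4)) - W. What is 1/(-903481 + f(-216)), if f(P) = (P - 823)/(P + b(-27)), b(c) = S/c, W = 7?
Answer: -5830/5267266177 ≈ -1.1068e-6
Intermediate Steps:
S = -2 (S = (1 - 1*(-4)) - 1*7 = (1 + 4) - 7 = 5 - 7 = -2)
b(c) = -2/c
f(P) = (-823 + P)/(2/27 + P) (f(P) = (P - 823)/(P - 2/(-27)) = (-823 + P)/(P - 2*(-1/27)) = (-823 + P)/(P + 2/27) = (-823 + P)/(2/27 + P))
1/(-903481 + f(-216)) = 1/(-903481 + 27*(-823 - 216)/(2 + 27*(-216))) = 1/(-903481 + 27*(-1039)/(2 - 5832)) = 1/(-903481 + 27*(-1039)/(-5830)) = 1/(-903481 + 27*(-1/5830)*(-1039)) = 1/(-903481 + 28053/5830) = 1/(-5267266177/5830) = -5830/5267266177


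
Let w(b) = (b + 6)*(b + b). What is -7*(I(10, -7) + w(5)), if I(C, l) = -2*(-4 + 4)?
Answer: -770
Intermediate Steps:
w(b) = 2*b*(6 + b) (w(b) = (6 + b)*(2*b) = 2*b*(6 + b))
I(C, l) = 0 (I(C, l) = -2*0 = 0)
-7*(I(10, -7) + w(5)) = -7*(0 + 2*5*(6 + 5)) = -7*(0 + 2*5*11) = -7*(0 + 110) = -7*110 = -770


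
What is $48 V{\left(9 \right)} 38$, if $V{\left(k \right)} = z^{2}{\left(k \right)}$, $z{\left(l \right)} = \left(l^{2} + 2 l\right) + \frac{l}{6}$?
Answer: $18422856$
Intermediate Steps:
$z{\left(l \right)} = l^{2} + \frac{13 l}{6}$ ($z{\left(l \right)} = \left(l^{2} + 2 l\right) + l \frac{1}{6} = \left(l^{2} + 2 l\right) + \frac{l}{6} = l^{2} + \frac{13 l}{6}$)
$V{\left(k \right)} = \frac{k^{2} \left(13 + 6 k\right)^{2}}{36}$ ($V{\left(k \right)} = \left(\frac{k \left(13 + 6 k\right)}{6}\right)^{2} = \frac{k^{2} \left(13 + 6 k\right)^{2}}{36}$)
$48 V{\left(9 \right)} 38 = 48 \frac{9^{2} \left(13 + 6 \cdot 9\right)^{2}}{36} \cdot 38 = 48 \cdot \frac{1}{36} \cdot 81 \left(13 + 54\right)^{2} \cdot 38 = 48 \cdot \frac{1}{36} \cdot 81 \cdot 67^{2} \cdot 38 = 48 \cdot \frac{1}{36} \cdot 81 \cdot 4489 \cdot 38 = 48 \cdot \frac{40401}{4} \cdot 38 = 484812 \cdot 38 = 18422856$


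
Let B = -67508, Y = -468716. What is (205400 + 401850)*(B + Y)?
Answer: -325622024000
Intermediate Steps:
(205400 + 401850)*(B + Y) = (205400 + 401850)*(-67508 - 468716) = 607250*(-536224) = -325622024000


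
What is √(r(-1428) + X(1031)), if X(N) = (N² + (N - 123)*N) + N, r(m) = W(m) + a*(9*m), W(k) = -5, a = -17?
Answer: √2218619 ≈ 1489.5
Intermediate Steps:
r(m) = -5 - 153*m
X(N) = N + N² + N*(-123 + N) (X(N) = (N² + (-123 + N)*N) + N = (N² + N*(-123 + N)) + N = N + N² + N*(-123 + N))
√(r(-1428) + X(1031)) = √((-5 - 153*(-1428)) + 2*1031*(-61 + 1031)) = √((-5 + 218484) + 2*1031*970) = √(218479 + 2000140) = √2218619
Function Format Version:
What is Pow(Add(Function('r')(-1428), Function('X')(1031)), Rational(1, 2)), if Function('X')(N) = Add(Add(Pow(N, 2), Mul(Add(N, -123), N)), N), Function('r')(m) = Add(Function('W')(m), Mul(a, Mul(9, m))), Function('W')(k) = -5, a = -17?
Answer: Pow(2218619, Rational(1, 2)) ≈ 1489.5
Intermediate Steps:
Function('r')(m) = Add(-5, Mul(-153, m)) (Function('r')(m) = Add(-5, Mul(-17, Mul(9, m))) = Add(-5, Mul(-153, m)))
Function('X')(N) = Add(N, Pow(N, 2), Mul(N, Add(-123, N))) (Function('X')(N) = Add(Add(Pow(N, 2), Mul(Add(-123, N), N)), N) = Add(Add(Pow(N, 2), Mul(N, Add(-123, N))), N) = Add(N, Pow(N, 2), Mul(N, Add(-123, N))))
Pow(Add(Function('r')(-1428), Function('X')(1031)), Rational(1, 2)) = Pow(Add(Add(-5, Mul(-153, -1428)), Mul(2, 1031, Add(-61, 1031))), Rational(1, 2)) = Pow(Add(Add(-5, 218484), Mul(2, 1031, 970)), Rational(1, 2)) = Pow(Add(218479, 2000140), Rational(1, 2)) = Pow(2218619, Rational(1, 2))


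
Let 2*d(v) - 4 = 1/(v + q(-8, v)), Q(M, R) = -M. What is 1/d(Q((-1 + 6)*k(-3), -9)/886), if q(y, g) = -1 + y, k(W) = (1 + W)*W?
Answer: 8004/15565 ≈ 0.51423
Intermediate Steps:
k(W) = W*(1 + W)
d(v) = 2 + 1/(2*(-9 + v)) (d(v) = 2 + 1/(2*(v + (-1 - 8))) = 2 + 1/(2*(v - 9)) = 2 + 1/(2*(-9 + v)))
1/d(Q((-1 + 6)*k(-3), -9)/886) = 1/((-35 + 4*(-(-1 + 6)*(-3*(1 - 3))/886))/(2*(-9 - (-1 + 6)*(-3*(1 - 3))/886))) = 1/((-35 + 4*(-5*(-3*(-2))*(1/886)))/(2*(-9 - 5*(-3*(-2))*(1/886)))) = 1/((-35 + 4*(-5*6*(1/886)))/(2*(-9 - 5*6*(1/886)))) = 1/((-35 + 4*(-1*30*(1/886)))/(2*(-9 - 1*30*(1/886)))) = 1/((-35 + 4*(-30*1/886))/(2*(-9 - 30*1/886))) = 1/((-35 + 4*(-15/443))/(2*(-9 - 15/443))) = 1/((-35 - 60/443)/(2*(-4002/443))) = 1/((½)*(-443/4002)*(-15565/443)) = 1/(15565/8004) = 8004/15565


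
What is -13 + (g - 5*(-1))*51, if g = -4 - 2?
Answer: -64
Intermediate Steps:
g = -6
-13 + (g - 5*(-1))*51 = -13 + (-6 - 5*(-1))*51 = -13 + (-6 + 5)*51 = -13 - 1*51 = -13 - 51 = -64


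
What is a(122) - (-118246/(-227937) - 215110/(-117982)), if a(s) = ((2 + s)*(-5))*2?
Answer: -16704818356901/13446231567 ≈ -1242.3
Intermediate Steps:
a(s) = -20 - 10*s (a(s) = (-10 - 5*s)*2 = -20 - 10*s)
a(122) - (-118246/(-227937) - 215110/(-117982)) = (-20 - 10*122) - (-118246/(-227937) - 215110/(-117982)) = (-20 - 1220) - (-118246*(-1/227937) - 215110*(-1/117982)) = -1240 - (118246/227937 + 107555/58991) = -1240 - 1*31491213821/13446231567 = -1240 - 31491213821/13446231567 = -16704818356901/13446231567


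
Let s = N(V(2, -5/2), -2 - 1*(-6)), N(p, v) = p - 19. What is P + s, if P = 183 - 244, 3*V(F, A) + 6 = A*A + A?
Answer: -323/4 ≈ -80.750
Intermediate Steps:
V(F, A) = -2 + A/3 + A²/3 (V(F, A) = -2 + (A*A + A)/3 = -2 + (A² + A)/3 = -2 + (A + A²)/3 = -2 + (A/3 + A²/3) = -2 + A/3 + A²/3)
N(p, v) = -19 + p
s = -79/4 (s = -19 + (-2 + (-5/2)/3 + (-5/2)²/3) = -19 + (-2 + (-5*½)/3 + (-5*½)²/3) = -19 + (-2 + (⅓)*(-5/2) + (-5/2)²/3) = -19 + (-2 - ⅚ + (⅓)*(25/4)) = -19 + (-2 - ⅚ + 25/12) = -19 - ¾ = -79/4 ≈ -19.750)
P = -61
P + s = -61 - 79/4 = -323/4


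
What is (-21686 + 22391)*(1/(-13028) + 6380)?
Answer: 58598640495/13028 ≈ 4.4979e+6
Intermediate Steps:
(-21686 + 22391)*(1/(-13028) + 6380) = 705*(-1/13028 + 6380) = 705*(83118639/13028) = 58598640495/13028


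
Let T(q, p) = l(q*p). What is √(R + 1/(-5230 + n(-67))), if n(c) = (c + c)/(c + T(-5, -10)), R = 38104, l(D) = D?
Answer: √926865468238/4932 ≈ 195.20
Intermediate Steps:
T(q, p) = p*q (T(q, p) = q*p = p*q)
n(c) = 2*c/(50 + c) (n(c) = (c + c)/(c - 10*(-5)) = (2*c)/(c + 50) = (2*c)/(50 + c) = 2*c/(50 + c))
√(R + 1/(-5230 + n(-67))) = √(38104 + 1/(-5230 + 2*(-67)/(50 - 67))) = √(38104 + 1/(-5230 + 2*(-67)/(-17))) = √(38104 + 1/(-5230 + 2*(-67)*(-1/17))) = √(38104 + 1/(-5230 + 134/17)) = √(38104 + 1/(-88776/17)) = √(38104 - 17/88776) = √(3382720687/88776) = √926865468238/4932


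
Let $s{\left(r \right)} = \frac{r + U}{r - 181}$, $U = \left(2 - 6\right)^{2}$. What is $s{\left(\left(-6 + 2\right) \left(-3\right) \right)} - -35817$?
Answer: $\frac{6053045}{169} \approx 35817.0$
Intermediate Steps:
$U = 16$ ($U = \left(-4\right)^{2} = 16$)
$s{\left(r \right)} = \frac{16 + r}{-181 + r}$ ($s{\left(r \right)} = \frac{r + 16}{r - 181} = \frac{16 + r}{-181 + r}$)
$s{\left(\left(-6 + 2\right) \left(-3\right) \right)} - -35817 = \frac{16 + \left(-6 + 2\right) \left(-3\right)}{-181 + \left(-6 + 2\right) \left(-3\right)} - -35817 = \frac{16 - -12}{-181 - -12} + 35817 = \frac{16 + 12}{-181 + 12} + 35817 = \frac{1}{-169} \cdot 28 + 35817 = \left(- \frac{1}{169}\right) 28 + 35817 = - \frac{28}{169} + 35817 = \frac{6053045}{169}$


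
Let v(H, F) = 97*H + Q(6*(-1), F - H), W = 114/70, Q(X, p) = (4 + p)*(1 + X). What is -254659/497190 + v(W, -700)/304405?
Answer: -529946629333/1059429853650 ≈ -0.50022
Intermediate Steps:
Q(X, p) = (1 + X)*(4 + p)
W = 57/35 (W = 114*(1/70) = 57/35 ≈ 1.6286)
v(H, F) = -20 - 5*F + 102*H (v(H, F) = 97*H + (4 + (F - H) + 4*(6*(-1)) + (6*(-1))*(F - H)) = 97*H + (4 + (F - H) + 4*(-6) - 6*(F - H)) = 97*H + (4 + (F - H) - 24 + (-6*F + 6*H)) = 97*H + (-20 - 5*F + 5*H) = -20 - 5*F + 102*H)
-254659/497190 + v(W, -700)/304405 = -254659/497190 + (-20 - 5*(-700) + 102*(57/35))/304405 = -254659*1/497190 + (-20 + 3500 + 5814/35)*(1/304405) = -254659/497190 + (127614/35)*(1/304405) = -254659/497190 + 127614/10654175 = -529946629333/1059429853650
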